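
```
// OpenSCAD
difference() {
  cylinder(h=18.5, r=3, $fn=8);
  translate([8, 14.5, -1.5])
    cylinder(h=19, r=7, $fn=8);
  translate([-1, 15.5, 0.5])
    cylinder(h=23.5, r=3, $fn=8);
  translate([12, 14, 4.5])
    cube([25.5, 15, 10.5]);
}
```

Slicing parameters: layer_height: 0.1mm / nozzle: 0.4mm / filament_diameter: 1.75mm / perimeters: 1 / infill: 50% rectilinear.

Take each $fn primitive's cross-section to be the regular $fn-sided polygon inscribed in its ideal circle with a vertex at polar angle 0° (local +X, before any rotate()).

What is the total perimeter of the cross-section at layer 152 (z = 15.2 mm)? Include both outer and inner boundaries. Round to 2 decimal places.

18.37 mm

At z = 15.2 mm: the r=3 cylinder gives a regular 8-gon of circumradius 3 (constant along its height) (perimeter = 2·8·3.000·sin(180°/8) = 18.37 mm); the r=7 cylinder at (8, 14.5) contributes a regular 8-gon of circumradius 7 (perimeter = 2·8·7.000·sin(180°/8) = 42.86 mm); the cylinder at (-1, 15.5): section is a regular 8-gon, circumradius r=3 (perimeter = 2·8·3.000·sin(180°/8) = 18.37 mm); the cube at (12, 14) is absent (z outside [4.5, 15]); Taking the first minus the rest: starting from the r=3 cylinder, the r=7 cylinder at (8, 14.5) misses the remaining region (no effect); the r=3 cylinder at (-1, 15.5) misses the remaining region (no effect) — boundary = 18.37 mm. Overall, the cross-section is a single solid region. Total boundary length (outer) = 18.37 mm.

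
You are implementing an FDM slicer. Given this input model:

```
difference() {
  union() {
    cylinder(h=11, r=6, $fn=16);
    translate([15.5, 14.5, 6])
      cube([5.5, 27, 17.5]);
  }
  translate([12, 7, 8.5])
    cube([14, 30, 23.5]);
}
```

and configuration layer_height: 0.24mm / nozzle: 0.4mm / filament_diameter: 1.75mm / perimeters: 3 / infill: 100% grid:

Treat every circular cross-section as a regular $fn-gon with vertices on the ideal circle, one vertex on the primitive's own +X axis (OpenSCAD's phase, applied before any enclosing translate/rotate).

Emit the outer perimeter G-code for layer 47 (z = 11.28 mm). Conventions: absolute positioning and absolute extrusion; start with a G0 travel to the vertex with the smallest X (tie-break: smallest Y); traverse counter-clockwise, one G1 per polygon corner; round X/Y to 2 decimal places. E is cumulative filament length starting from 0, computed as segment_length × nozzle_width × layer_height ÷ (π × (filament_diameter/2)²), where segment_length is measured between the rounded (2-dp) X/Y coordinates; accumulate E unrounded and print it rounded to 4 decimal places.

G0 X15.50 Y37.00 Z11.28
G1 X21.00 Y37.00 E0.2195
G1 X21.00 Y41.50 E0.3991
G1 X15.50 Y41.50 E0.6186
G1 X15.50 Y37.00 E0.7982

At z = 11.28 mm: the cylinder is not intersected at this z (z outside [0, 11]); the 5.5×27 cube at (15.5, 14.5) contributes its full rectangle; Taking the union: only the 5.5×27 cube at (15.5, 14.5) is present, so the union is just that shape — 1 connected region; the cube at (12, 7) (footprint 14×30) is included at this height; After the difference (first − rest): starting from the result so far, the 14×30 cube at (12, 7) partially overlaps it — only the 123.75 mm² overlap (of its 420.00 mm²) is removed, clipping the outline — 1 connected region. The outline is a single polygon with 4 vertices. Extrusion per mm of travel: 0.4 × 0.24 / (π × 0.875²) = 0.039912. Accumulating E over each segment gives final E = 0.7982.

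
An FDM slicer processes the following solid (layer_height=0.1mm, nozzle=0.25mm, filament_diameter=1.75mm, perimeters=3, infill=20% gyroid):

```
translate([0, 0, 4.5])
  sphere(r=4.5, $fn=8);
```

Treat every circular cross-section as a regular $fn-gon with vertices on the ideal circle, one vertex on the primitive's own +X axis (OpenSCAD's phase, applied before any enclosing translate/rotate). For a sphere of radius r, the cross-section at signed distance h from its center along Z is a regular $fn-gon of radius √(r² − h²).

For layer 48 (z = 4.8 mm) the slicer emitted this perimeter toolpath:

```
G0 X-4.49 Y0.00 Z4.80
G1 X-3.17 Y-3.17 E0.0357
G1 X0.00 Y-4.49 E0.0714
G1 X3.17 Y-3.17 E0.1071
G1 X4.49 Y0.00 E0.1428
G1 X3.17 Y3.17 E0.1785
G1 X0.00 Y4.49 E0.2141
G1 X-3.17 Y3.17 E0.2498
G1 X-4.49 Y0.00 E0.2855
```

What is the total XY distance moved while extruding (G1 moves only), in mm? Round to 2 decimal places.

Sum the Euclidean lengths of each G1 segment: total = 27.47 mm.

27.47 mm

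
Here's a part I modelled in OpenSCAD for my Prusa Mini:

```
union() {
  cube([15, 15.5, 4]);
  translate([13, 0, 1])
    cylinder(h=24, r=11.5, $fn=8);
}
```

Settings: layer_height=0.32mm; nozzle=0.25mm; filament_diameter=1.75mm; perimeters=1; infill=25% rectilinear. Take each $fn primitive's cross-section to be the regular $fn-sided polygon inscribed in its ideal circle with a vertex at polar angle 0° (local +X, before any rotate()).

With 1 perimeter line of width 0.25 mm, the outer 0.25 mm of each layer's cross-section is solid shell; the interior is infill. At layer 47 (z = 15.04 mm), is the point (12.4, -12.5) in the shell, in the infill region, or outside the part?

outside

At z = 15.04 mm: the cube is not intersected at this z (z outside [0, 4]); the r=11.5 cylinder at (13, 0) contributes a regular 8-gon of circumradius 11.5; Merging all regions: only the r=11.5 cylinder at (13, 0) is present, so the union is just that shape — 1 connected region. Overall, the cross-section is a single solid region. The nearest boundary edge runs (4.87, -8.13)→(13.00, -11.50); distance from the point to it = 1.15 mm. The point is not inside any of the regions above, so it lies outside the cross-section (1.15 mm from the nearest boundary).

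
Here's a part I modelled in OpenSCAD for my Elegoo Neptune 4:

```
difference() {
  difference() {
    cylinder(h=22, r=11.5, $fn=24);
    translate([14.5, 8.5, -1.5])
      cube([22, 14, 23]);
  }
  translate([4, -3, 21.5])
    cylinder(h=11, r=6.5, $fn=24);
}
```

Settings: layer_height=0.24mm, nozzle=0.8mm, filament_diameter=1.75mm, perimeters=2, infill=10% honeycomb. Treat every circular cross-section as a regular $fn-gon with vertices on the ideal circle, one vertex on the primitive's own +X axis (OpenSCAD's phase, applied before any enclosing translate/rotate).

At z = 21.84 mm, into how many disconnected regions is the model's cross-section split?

1

At z = 21.84 mm: the r=11.5 cylinder contributes a regular 24-gon of circumradius 11.5; the cube at (14.5, 8.5) is absent (z outside [-1.5, 21.5]); After the difference (first − rest): none of the subtracted shapes is present at this height, so the r=11.5 cylinder is unchanged — 1 connected region; the r=6.5 cylinder at (4, -3) contributes a regular 24-gon of circumradius 6.5; Taking the first minus the rest: starting from the result so far, the r=6.5 cylinder at (4, -3) partially overlaps it — only the 131.14 mm² overlap (of its 131.22 mm²) is removed, clipping the outline — 1 connected region. The result has 1 disconnected region.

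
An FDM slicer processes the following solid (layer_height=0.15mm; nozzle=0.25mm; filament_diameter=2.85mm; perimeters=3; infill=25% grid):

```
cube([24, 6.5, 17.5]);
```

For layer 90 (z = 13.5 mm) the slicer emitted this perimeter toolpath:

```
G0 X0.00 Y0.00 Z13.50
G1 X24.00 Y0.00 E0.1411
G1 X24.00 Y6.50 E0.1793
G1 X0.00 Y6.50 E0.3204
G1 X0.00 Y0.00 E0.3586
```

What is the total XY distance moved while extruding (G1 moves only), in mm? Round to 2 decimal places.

61.00 mm

Sum the Euclidean lengths of each G1 segment: total = 61.00 mm.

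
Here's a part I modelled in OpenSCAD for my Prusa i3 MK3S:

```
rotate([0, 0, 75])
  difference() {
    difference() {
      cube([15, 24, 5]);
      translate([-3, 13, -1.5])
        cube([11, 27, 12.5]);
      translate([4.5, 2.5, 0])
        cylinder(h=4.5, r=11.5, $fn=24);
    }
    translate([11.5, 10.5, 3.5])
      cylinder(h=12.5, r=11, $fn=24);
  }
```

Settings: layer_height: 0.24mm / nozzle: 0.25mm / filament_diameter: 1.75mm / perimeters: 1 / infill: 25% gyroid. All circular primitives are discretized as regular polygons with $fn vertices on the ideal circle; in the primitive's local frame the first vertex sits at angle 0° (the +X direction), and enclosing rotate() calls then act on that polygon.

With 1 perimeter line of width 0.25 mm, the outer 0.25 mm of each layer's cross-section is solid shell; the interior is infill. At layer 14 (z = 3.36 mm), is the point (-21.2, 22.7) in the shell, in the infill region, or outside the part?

At z = 3.36 mm: the 15×24 cube contributes its full rectangle; the 11×27 cube at (-3, 13) contributes its full rectangle; the cylinder at (4.5, 2.5): section is a regular 24-gon, circumradius r=11.5; Taking the first minus the rest: starting from the 15×24 cube, the 11×27 cube at (-3, 13) partially overlaps it — only the 88.00 mm² overlap (of its 297.00 mm²) is removed, clipping the outline; the r=11.5 cylinder at (4.5, 2.5) partially overlaps it — only the 181.94 mm² overlap (of its 410.75 mm²) is removed, clipping the outline — 2 connected regions; the cylinder at (11.5, 10.5) is absent (z outside [3.5, 16]); After the difference (first − rest): none of the subtracted shapes is present at this height, so the result so far is unchanged — 2 connected regions; (whole slice rotated 75° about Z — lengths, areas and connectivity unchanged). Overall, the cross-section has 2 separate islands. Undo the 75° rotation: the query point maps to (16.440, 26.353) in the un-rotated model frame. The nearest boundary edge runs (8.00, 24.00)→(15.00, 24.00); distance from the point to it = 2.76 mm. The point is not inside any of the regions above, so it lies outside the cross-section (2.76 mm from the nearest boundary).

outside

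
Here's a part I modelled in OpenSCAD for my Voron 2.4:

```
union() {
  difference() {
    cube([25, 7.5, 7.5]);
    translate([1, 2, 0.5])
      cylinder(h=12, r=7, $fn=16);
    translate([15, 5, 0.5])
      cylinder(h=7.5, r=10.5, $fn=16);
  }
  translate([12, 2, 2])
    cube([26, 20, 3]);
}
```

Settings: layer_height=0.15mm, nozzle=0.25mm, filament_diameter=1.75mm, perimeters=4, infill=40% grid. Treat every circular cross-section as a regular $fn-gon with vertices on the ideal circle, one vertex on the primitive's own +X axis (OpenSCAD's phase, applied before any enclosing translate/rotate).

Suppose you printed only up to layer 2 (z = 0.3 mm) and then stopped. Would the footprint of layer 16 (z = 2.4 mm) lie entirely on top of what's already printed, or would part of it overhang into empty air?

part overhangs

Compare the two slices. At z = 0.3: the cube (footprint 25×7.5) is included at this height (area 187.50 mm²); the cylinder at (1, 2) is absent (z outside [0.5, 12.5]); the cylinder at (15, 5) is not intersected at this z (z outside [0.5, 8]); Subtracting the remaining from the first: none of the subtracted shapes is present at this height, so the 25×7.5 cube is unchanged — area = 187.50 mm²; the cube at (12, 2) does not reach this height (z outside [2, 5]); Taking the union: only that combined region is present, so the union is just that shape — area = 187.50 mm². At z = 2.4: the cube (footprint 25×7.5) is included at this height (area 187.50 mm²); the r=7 cylinder at (1, 2) contributes a regular 16-gon of circumradius 7 (area = (16/2)·7.000²·sin(360°/16) = 150.01 mm²); the cylinder at (15, 5): section is a regular 16-gon, circumradius r=10.5 (area = (16/2)·10.500²·sin(360°/16) = 337.53 mm²); Subtracting the remaining from the first: starting from the 25×7.5 cube (187.50 mm²), the r=7 cylinder at (1, 2) partially overlaps it — only the 54.60 mm² overlap (of its 150.01 mm²) is removed, clipping the outline; the r=10.5 cylinder at (15, 5) partially overlaps it — only the 132.06 mm² overlap (of its 337.53 mm²) is removed, clipping the outline — area = 0.84 mm²; the 26×20 cube at (12, 2) contributes its full rectangle (area 520.00 mm²); Combining (union): the regions partially overlap — summed areas 520.84 mm² minus the doubly-counted overlap 0.02 mm² gives 520.82 mm² — area = 520.82 mm². Checking containment: at z = 2.4 the cross-section extends beyond the z = 0.3 cross-section by about 448.50 mm².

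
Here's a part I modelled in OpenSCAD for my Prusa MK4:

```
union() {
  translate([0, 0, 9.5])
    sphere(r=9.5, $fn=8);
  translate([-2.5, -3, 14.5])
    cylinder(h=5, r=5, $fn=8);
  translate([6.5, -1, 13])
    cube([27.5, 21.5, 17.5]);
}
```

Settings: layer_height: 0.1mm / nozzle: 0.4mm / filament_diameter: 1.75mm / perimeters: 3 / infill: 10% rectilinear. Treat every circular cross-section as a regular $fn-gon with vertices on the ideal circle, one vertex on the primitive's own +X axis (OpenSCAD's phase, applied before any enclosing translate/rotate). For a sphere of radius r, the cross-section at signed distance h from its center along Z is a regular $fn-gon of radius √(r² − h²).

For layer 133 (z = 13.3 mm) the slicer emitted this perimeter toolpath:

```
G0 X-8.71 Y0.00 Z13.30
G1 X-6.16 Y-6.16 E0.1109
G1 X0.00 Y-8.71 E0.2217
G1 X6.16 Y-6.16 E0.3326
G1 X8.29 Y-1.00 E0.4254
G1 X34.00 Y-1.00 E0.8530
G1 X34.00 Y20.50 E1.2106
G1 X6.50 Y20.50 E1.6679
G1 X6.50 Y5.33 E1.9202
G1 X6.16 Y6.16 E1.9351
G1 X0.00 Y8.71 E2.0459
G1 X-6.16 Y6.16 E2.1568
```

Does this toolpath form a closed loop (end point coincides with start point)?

no

Start point (G0): (-8.71, 0.00). End point (last G1): the path does not return to the start — open.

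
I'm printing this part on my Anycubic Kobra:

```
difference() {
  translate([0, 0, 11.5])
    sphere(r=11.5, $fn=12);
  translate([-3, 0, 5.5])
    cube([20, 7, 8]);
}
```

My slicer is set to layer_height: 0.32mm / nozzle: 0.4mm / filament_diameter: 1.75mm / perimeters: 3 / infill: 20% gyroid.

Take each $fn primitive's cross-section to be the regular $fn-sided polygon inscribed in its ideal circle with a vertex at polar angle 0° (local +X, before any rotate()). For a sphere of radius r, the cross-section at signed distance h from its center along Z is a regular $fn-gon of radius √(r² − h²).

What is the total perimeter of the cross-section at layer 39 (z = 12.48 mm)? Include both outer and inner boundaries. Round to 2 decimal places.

96.56 mm

At z = 12.48 mm: the r=11.5 sphere slices to a regular 12-gon of circumradius 11.458 (√(r²−h²) with h=0.98 from center) (perimeter = 2·12·11.458·sin(180°/12) = 71.17 mm); the 20×7 cube at (-3, 0) contributes its full rectangle (perimeter 54.00 mm); After the difference (first − rest): starting from the r=11.5 sphere, the 20×7 cube at (-3, 0) partially overlaps it — only the 94.05 mm² overlap (of its 140.00 mm²) is removed, clipping the outline — boundary = 96.56 mm. Overall, the cross-section is a single solid region. Total boundary length (outer) = 96.56 mm.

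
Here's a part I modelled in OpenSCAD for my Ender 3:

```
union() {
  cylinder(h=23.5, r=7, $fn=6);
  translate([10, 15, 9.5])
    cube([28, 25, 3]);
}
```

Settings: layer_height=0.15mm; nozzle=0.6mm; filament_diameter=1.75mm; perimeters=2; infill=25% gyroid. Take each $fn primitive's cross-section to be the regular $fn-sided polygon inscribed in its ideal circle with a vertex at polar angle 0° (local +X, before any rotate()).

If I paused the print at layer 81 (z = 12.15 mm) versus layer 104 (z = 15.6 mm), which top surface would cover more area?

layer 81 (z = 12.15 mm)

Layer 81 (z = 12.15): the cylinder: section is a regular 6-gon, circumradius r=7 (area = (6/2)·7.000²·sin(360°/6) = 127.31 mm²); the cube at (10, 15) is present — its section is the full 28×25 rectangle (area 700.00 mm²); Taking the union: the 2 present regions are separate (no shared area or edge), so areas and boundary lengths simply add and each stays a separate island — area = 827.31 mm². So its area = 827.31 mm². Layer 104 (z = 15.6): the r=7 cylinder contributes a regular 6-gon of circumradius 7 (area = (6/2)·7.000²·sin(360°/6) = 127.31 mm²); the cube at (10, 15) is absent (z outside [9.5, 12.5]); Taking the union: only the r=7 cylinder is present, so the union is just that shape — area = 127.31 mm². So its area = 127.31 mm². Layer 81 is larger (827.31 vs 127.31 mm²).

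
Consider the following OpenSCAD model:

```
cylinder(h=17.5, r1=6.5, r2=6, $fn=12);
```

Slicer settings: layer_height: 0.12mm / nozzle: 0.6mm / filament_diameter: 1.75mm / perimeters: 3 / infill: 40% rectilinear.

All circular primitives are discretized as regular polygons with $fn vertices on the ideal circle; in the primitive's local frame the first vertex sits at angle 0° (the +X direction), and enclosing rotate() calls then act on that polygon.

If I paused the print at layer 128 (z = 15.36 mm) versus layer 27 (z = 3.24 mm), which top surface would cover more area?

Layer 128 (z = 15.36): the cone (r1=6.5→r2=6) has section circumradius 6.061 here — a regular 12-gon (area = (12/2)·6.061²·sin(360°/12) = 110.21 mm²). So its area = 110.21 mm². Layer 27 (z = 3.24): the cone (r1=6.5→r2=6) has section circumradius 6.407 here — a regular 12-gon (area = (12/2)·6.407²·sin(360°/12) = 123.17 mm²). So its area = 123.17 mm². Layer 27 is larger (123.17 vs 110.21 mm²).

layer 27 (z = 3.24 mm)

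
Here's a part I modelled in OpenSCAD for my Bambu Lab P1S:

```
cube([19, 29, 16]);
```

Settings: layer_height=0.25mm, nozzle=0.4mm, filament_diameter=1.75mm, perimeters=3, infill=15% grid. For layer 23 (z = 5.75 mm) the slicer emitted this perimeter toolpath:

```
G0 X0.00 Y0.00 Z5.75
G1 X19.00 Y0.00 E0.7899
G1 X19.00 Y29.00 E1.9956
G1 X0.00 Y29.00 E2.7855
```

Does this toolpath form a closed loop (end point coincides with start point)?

Start point (G0): (0.00, 0.00). End point (last G1): the path does not return to the start — open.

no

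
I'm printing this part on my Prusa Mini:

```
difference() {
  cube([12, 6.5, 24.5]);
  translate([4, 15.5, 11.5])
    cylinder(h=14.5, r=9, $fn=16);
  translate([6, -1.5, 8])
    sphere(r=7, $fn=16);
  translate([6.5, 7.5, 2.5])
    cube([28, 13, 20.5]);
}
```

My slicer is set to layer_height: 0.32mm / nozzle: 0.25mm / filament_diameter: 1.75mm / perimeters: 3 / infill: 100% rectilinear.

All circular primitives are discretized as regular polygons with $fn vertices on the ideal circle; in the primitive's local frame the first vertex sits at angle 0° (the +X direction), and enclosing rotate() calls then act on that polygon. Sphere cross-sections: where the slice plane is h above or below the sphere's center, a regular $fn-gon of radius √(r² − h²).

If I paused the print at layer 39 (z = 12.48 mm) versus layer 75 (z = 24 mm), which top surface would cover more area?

Layer 39 (z = 12.48): the 12×6.5 cube contributes its full rectangle (area 78.00 mm²); the r=9 cylinder at (4, 15.5) gives a regular 16-gon of circumradius 9 (constant along its height) (area = (16/2)·9.000²·sin(360°/16) = 247.98 mm²); the r=7 sphere at (6, -1.5) slices to a regular 16-gon of circumradius 5.379 (√(r²−h²) with h=4.48 from center) (area = (16/2)·5.379²·sin(360°/16) = 88.57 mm²); the 28×13 cube at (6.5, 7.5) contributes its full rectangle (area 364.00 mm²); Subtracting the remaining from the first: starting from the 12×6.5 cube (78.00 mm²), the r=9 cylinder at (4, 15.5) misses the remaining region (no effect); the r=7 sphere at (6, -1.5) partially overlaps it — only the 28.60 mm² overlap (of its 88.57 mm²) is removed, clipping the outline; the 28×13 cube at (6.5, 7.5) misses the remaining region (no effect) — area = 49.40 mm². So its area = 49.40 mm². Layer 75 (z = 24): the cube is present — its section is the full 12×6.5 rectangle (area 78.00 mm²); the cylinder at (4, 15.5): section is a regular 16-gon, circumradius r=9 (area = (16/2)·9.000²·sin(360°/16) = 247.98 mm²); the sphere at (6, -1.5) is absent (|z−center|=16.000 > r=7); the cube at (6.5, 7.5) does not reach this height (z outside [2.5, 23]); After the difference (first − rest): starting from the 12×6.5 cube (78.00 mm²), the r=9 cylinder at (4, 15.5) misses the remaining region (no effect) — area = 78.00 mm². So its area = 78.00 mm². Layer 75 is larger (78.00 vs 49.40 mm²).

layer 75 (z = 24 mm)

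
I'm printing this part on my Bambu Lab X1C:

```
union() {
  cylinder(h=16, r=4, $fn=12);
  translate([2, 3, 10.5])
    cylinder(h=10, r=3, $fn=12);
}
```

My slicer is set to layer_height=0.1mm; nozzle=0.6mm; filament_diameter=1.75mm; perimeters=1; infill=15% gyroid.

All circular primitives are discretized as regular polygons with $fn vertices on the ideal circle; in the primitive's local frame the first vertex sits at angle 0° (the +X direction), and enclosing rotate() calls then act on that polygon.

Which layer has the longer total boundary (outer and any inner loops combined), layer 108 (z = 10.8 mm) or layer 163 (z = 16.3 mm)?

layer 108 (z = 10.8 mm)

Layer 108 (z = 10.8): the cylinder: section is a regular 12-gon, circumradius r=4 (perimeter = 2·12·4.000·sin(180°/12) = 24.85 mm); the r=3 cylinder at (2, 3) gives a regular 12-gon of circumradius 3 (constant along its height) (perimeter = 2·12·3.000·sin(180°/12) = 18.63 mm); Taking the union: the regions partially overlap (shared area 13.00 mm²), so the edge portions inside another operand are dropped and the merged outline is re-measured after clipping — boundary = 29.72 mm. So its perimeter = 29.72 mm. Layer 163 (z = 16.3): the cylinder does not reach this height (z outside [0, 16]); the r=3 cylinder at (2, 3) gives a regular 12-gon of circumradius 3 (constant along its height) (perimeter = 2·12·3.000·sin(180°/12) = 18.63 mm); Taking the union: only the r=3 cylinder at (2, 3) is present, so the union is just that shape — boundary = 18.63 mm. So its perimeter = 18.63 mm. Layer 108 is larger (29.72 vs 18.63 mm).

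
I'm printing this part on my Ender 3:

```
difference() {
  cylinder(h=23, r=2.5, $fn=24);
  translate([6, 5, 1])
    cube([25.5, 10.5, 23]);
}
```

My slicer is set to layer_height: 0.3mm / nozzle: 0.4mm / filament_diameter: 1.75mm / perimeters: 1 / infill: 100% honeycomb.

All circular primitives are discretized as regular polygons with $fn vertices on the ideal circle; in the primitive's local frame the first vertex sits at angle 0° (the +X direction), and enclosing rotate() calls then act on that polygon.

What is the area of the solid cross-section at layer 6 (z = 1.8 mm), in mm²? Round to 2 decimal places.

19.41 mm²

At z = 1.8 mm: the cylinder: section is a regular 24-gon, circumradius r=2.5 (area = (24/2)·2.500²·sin(360°/24) = 19.41 mm²); the cube at (6, 5) is present — its section is the full 25.5×10.5 rectangle (area 267.75 mm²); Subtracting the remaining from the first: starting from the r=2.5 cylinder (19.41 mm²), the 25.5×10.5 cube at (6, 5) misses the remaining region (no effect) — area = 19.41 mm². Overall, the cross-section is a single solid region. Net area = 19.41 mm².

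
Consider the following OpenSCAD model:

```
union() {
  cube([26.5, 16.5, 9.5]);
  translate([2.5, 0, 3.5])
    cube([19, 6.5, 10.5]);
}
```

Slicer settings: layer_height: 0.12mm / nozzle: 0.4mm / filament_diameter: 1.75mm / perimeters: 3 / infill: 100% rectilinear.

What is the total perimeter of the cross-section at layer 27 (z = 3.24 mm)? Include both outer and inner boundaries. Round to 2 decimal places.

At z = 3.24 mm: the 26.5×16.5 cube contributes its full rectangle (perimeter 86.00 mm); the cube at (2.5, 0) does not reach this height (z outside [3.5, 14]); Merging all regions: only the 26.5×16.5 cube is present, so the union is just that shape — boundary = 86.00 mm. Overall, the cross-section is a single solid region. Total boundary length (outer) = 86.00 mm.

86.00 mm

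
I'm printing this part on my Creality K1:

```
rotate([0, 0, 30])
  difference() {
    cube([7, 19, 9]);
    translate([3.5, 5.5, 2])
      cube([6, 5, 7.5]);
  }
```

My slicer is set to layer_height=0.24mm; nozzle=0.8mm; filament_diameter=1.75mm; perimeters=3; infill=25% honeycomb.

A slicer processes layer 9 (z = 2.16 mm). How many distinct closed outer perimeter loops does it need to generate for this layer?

1

At z = 2.16 mm: the cube is present — its section is the full 7×19 rectangle; the cube at (3.5, 5.5) (footprint 6×5) is included at this height; After the difference (first − rest): starting from the 7×19 cube, the 6×5 cube at (3.5, 5.5) partially overlaps it — only the 17.50 mm² overlap (of its 30.00 mm²) is removed, clipping the outline — 1 connected region; (rotated 30° about Z; rotation is an isometry so areas/perimeters/island counts are preserved). The result has 1 disconnected region.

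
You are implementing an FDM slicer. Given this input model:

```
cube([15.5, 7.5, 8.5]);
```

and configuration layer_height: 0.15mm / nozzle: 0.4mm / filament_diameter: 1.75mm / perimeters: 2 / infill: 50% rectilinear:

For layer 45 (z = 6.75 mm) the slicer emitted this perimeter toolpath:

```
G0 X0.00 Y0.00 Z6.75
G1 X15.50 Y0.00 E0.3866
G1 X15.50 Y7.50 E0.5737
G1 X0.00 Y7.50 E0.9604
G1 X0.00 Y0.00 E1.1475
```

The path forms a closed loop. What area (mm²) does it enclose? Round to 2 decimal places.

116.25 mm²

Apply the shoelace formula to the sequence of (X, Y) vertices; enclosed area = 116.25 mm².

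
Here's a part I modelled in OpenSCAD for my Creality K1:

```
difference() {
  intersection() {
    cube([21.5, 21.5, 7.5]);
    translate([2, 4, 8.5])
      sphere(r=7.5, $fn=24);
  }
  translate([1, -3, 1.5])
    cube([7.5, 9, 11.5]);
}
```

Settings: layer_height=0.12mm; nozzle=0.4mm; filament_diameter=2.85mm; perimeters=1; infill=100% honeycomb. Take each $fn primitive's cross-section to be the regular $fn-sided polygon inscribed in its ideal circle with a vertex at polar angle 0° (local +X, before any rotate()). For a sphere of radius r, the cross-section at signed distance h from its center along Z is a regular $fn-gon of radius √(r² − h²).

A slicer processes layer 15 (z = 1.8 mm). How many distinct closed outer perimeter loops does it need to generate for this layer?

At z = 1.8 mm: the 21.5×21.5 cube contributes its full rectangle; the r=7.5 sphere at (2, 4) slices to a regular 24-gon of circumradius 3.370 (√(r²−h²) with h=6.7 from center); Keeping only the common overlap: the r=7.5 sphere at (2, 4) partially overlaps the 21.5×21.5 cube; clipping to the common part keeps 30.20 mm² — 1 connected region; the cube at (1, -3) (footprint 7.5×9) is included at this height; After the difference (first − rest): starting from the result so far, the 7.5×9 cube at (1, -3) partially overlaps it — only the 20.40 mm² overlap (of its 67.50 mm²) is removed, clipping the outline — 1 connected region. The result has 1 disconnected region.

1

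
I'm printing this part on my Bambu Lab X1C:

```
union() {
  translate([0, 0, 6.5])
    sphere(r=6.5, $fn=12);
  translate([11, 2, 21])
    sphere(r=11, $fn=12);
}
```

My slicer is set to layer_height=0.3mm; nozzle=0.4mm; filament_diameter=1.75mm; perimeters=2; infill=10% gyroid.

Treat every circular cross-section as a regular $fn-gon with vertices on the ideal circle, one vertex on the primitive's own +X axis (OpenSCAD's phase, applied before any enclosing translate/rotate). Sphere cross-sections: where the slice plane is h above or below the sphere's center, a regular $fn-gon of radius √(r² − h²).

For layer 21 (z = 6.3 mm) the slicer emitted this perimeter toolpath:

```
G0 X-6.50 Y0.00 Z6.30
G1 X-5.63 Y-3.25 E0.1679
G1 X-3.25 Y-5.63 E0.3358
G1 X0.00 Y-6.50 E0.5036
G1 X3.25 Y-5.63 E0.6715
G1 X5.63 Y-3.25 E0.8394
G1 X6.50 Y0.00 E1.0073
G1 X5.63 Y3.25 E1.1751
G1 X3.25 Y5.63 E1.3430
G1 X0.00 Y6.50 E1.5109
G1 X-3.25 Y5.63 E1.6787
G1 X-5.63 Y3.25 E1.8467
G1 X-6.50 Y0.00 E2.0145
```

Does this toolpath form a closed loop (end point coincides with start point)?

yes

Start point (G0): (-6.50, 0.00). End point (last G1): the path returns to the start — closed.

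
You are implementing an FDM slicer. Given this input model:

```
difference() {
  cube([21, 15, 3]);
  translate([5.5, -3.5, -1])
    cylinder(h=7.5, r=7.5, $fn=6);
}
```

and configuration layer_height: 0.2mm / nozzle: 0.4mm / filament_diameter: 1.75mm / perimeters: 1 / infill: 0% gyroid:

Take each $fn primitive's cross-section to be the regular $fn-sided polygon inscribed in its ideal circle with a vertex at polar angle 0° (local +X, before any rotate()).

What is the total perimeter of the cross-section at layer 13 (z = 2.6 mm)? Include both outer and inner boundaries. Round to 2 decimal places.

75.46 mm

At z = 2.6 mm: the 21×15 cube contributes its full rectangle (perimeter 72.00 mm); the cylinder at (5.5, -3.5): section is a regular 6-gon, circumradius r=7.5 (perimeter = 2·6·7.500·sin(180°/6) = 45.00 mm); After the difference (first − rest): starting from the 21×15 cube, the r=7.5 cylinder at (5.5, -3.5) partially overlaps it — only the 27.64 mm² overlap (of its 146.14 mm²) is removed, clipping the outline — boundary = 75.46 mm. Overall, the cross-section is a single solid region. Total boundary length (outer) = 75.46 mm.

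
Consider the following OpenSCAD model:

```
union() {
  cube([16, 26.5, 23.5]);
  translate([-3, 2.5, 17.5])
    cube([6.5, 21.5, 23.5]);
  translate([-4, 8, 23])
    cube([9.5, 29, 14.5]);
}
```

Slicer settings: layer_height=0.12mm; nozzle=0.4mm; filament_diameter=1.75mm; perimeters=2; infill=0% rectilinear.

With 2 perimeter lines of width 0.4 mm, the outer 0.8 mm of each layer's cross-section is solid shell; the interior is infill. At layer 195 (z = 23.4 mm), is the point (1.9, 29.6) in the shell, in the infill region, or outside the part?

infill

At z = 23.4 mm: the cube is present — its section is the full 16×26.5 rectangle; the cube at (-3, 2.5) is present — its section is the full 6.5×21.5 rectangle; the cube at (-4, 8) is present — its section is the full 9.5×29 rectangle; Combining (union): the regions partially overlap (shared area 225.00 mm²), so overlapping operands fuse into one piece — 1 connected region. Overall, the cross-section is a single solid region. The nearest boundary edge runs (5.50, 37.00)→(5.50, 26.50); distance from the point to it = 3.60 mm. The point is inside the cross-section and 3.60 mm from the nearest boundary — more than the 0.8 mm shell width (2 × 0.4), so it's in the infill interior.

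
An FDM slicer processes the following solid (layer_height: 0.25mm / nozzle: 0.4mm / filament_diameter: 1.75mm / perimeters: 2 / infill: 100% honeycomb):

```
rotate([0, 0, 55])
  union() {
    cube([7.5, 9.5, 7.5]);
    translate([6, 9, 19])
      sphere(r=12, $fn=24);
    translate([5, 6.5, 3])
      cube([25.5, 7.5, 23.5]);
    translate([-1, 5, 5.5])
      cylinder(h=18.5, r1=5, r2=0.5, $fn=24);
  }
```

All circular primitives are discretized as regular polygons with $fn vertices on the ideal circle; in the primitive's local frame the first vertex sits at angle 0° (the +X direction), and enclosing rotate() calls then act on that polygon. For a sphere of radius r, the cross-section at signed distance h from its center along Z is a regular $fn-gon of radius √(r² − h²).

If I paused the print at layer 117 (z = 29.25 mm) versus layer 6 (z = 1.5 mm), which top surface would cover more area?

layer 117 (z = 29.25 mm)

Layer 117 (z = 29.25): the cube is not intersected at this z (z outside [0, 7.5]); the r=12 sphere at (6, 9) slices to a regular 24-gon of circumradius 6.240 (√(r²−h²) with h=10.25 from center) (area = (24/2)·6.240²·sin(360°/24) = 120.93 mm²); the cube at (5, 6.5) is not intersected at this z (z outside [3, 26.5]); the cone at (-1, 5) is not intersected at this z (z outside [5.5, 24]); Merging all regions: only the r=12 sphere at (6, 9) is present, so the union is just that shape — area = 120.93 mm²; (whole slice rotated 55° about Z — lengths, areas and connectivity unchanged). So its area = 120.93 mm². Layer 6 (z = 1.5): the cube (footprint 7.5×9.5) is included at this height (area 71.25 mm²); the sphere at (6, 9) is not intersected at this z (|z−center|=17.500 > r=12); the cube at (5, 6.5) is absent (z outside [3, 26.5]); the cone at (-1, 5) does not reach this height (z outside [5.5, 24]); Taking the union: only the 7.5×9.5 cube is present, so the union is just that shape — area = 71.25 mm²; (rotated 55° about Z; rotation is an isometry so areas/perimeters/island counts are preserved). So its area = 71.25 mm². Layer 117 is larger (120.93 vs 71.25 mm²).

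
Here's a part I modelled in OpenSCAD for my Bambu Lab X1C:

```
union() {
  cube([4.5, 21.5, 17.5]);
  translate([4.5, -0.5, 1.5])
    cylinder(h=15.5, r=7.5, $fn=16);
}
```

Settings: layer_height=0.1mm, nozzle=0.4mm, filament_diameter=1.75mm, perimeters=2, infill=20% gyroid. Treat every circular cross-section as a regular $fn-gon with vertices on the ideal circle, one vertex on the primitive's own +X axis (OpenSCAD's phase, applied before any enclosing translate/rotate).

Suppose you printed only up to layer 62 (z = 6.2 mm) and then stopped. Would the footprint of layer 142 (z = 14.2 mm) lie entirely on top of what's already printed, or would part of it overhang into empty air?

entirely on top

Compare the two slices. At z = 6.2: the 4.5×21.5 cube contributes its full rectangle (area 96.75 mm²); the r=7.5 cylinder at (4.5, -0.5) gives a regular 16-gon of circumradius 7.5 (constant along its height) (area = (16/2)·7.500²·sin(360°/16) = 172.21 mm²); Merging all regions: the regions partially overlap — summed areas 268.96 mm² minus the doubly-counted overlap 28.86 mm² gives 240.09 mm² — area = 240.09 mm². At z = 14.2: the cube (footprint 4.5×21.5) is included at this height (area 96.75 mm²); the cylinder at (4.5, -0.5): section is a regular 16-gon, circumradius r=7.5 (area = (16/2)·7.500²·sin(360°/16) = 172.21 mm²); Taking the union: the regions partially overlap — summed areas 268.96 mm² minus the doubly-counted overlap 28.86 mm² gives 240.09 mm² — area = 240.09 mm². Checking containment: the cross-section at z = 14.2 is a subset of the cross-section at z = 6.2.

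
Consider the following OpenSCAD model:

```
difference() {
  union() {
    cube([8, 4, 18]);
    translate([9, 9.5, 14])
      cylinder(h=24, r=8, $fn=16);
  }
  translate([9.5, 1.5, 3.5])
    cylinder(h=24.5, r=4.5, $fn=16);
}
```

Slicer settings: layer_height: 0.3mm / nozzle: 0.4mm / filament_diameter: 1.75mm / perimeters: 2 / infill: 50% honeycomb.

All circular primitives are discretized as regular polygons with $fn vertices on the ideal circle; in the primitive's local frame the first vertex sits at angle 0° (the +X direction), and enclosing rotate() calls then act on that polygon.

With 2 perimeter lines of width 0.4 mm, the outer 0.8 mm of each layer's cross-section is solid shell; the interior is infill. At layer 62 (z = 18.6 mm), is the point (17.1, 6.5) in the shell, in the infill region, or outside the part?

outside

At z = 18.6 mm: the cube is absent (z outside [0, 18]); the r=8 cylinder at (9, 9.5) contributes a regular 16-gon of circumradius 8; Taking the union: only the r=8 cylinder at (9, 9.5) is present, so the union is just that shape — 1 connected region; the cylinder at (9.5, 1.5): section is a regular 16-gon, circumradius r=4.5; After the difference (first − rest): starting from the result so far, the r=4.5 cylinder at (9.5, 1.5) partially overlaps it — only the 26.28 mm² overlap (of its 61.99 mm²) is removed, clipping the outline — 1 connected region. Overall, the cross-section is a single solid region. The nearest boundary edge runs (17.00, 9.50)→(16.39, 6.44); distance from the point to it = 0.68 mm. The point is not inside any of the regions above, so it lies outside the cross-section (0.68 mm from the nearest boundary).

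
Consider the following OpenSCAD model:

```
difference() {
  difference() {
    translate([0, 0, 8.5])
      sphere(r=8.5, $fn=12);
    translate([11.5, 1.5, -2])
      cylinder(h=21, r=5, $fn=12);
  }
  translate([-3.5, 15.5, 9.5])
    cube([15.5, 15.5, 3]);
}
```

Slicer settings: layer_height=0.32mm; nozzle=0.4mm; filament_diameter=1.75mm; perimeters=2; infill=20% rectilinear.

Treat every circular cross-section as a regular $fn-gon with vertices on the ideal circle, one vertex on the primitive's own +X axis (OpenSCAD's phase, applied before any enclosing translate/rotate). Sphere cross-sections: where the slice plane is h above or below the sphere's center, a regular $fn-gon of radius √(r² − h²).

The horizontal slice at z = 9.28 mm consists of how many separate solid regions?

At z = 9.28 mm: the r=8.5 sphere contributes a regular 12-gon of circumradius √(8.5²−0.78²) = 8.464; the r=5 cylinder at (11.5, 1.5) gives a regular 12-gon of circumradius 5 (constant along its height); After the difference (first − rest): starting from the r=8.5 sphere, the r=5 cylinder at (11.5, 1.5) partially overlaps it — only the 6.30 mm² overlap (of its 75.00 mm²) is removed, clipping the outline — 1 connected region; the cube at (-3.5, 15.5) does not reach this height (z outside [9.5, 12.5]); Subtracting the remaining from the first: none of the subtracted shapes is present at this height, so the result so far is unchanged — 1 connected region. The result has 1 disconnected region.

1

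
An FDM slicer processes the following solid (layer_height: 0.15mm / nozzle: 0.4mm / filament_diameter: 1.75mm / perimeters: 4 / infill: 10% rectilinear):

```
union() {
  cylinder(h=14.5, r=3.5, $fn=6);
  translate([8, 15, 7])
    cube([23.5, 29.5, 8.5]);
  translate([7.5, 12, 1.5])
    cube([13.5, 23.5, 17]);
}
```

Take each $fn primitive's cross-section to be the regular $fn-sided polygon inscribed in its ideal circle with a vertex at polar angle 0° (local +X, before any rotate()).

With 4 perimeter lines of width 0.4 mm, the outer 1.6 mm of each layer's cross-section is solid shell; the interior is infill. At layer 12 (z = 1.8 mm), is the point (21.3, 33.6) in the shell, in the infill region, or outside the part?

At z = 1.8 mm: the r=3.5 cylinder contributes a regular 6-gon of circumradius 3.5; the cube at (8, 15) is not intersected at this z (z outside [7, 15.5]); the cube at (7.5, 12) (footprint 13.5×23.5) is included at this height; Merging all regions: the 2 present regions are separate (no shared area or edge), so areas and boundary lengths simply add and each stays a separate island — 2 connected regions. Overall, the cross-section has 2 separate islands. The nearest boundary edge runs (21.00, 35.50)→(21.00, 12.00); distance from the point to it = 0.30 mm. The point is not inside any of the regions above, so it lies outside the cross-section (0.30 mm from the nearest boundary).

outside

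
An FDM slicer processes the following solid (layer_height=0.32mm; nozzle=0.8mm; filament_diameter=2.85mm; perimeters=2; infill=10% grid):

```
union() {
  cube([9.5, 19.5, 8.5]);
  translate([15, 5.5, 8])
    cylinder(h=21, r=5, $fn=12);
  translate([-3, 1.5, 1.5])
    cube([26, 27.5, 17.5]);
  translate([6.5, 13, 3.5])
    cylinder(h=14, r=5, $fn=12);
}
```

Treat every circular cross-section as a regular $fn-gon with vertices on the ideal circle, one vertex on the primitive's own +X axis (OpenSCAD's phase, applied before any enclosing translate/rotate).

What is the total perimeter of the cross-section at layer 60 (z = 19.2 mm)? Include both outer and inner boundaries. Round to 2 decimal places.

31.06 mm

At z = 19.2 mm: the cube is absent (z outside [0, 8.5]); the cylinder at (15, 5.5): section is a regular 12-gon, circumradius r=5 (perimeter = 2·12·5.000·sin(180°/12) = 31.06 mm); the cube at (-3, 1.5) is not intersected at this z (z outside [1.5, 19]); the cylinder at (6.5, 13) does not reach this height (z outside [3.5, 17.5]); Merging all regions: only the r=5 cylinder at (15, 5.5) is present, so the union is just that shape — boundary = 31.06 mm. Overall, the cross-section is a single solid region. Total boundary length (outer) = 31.06 mm.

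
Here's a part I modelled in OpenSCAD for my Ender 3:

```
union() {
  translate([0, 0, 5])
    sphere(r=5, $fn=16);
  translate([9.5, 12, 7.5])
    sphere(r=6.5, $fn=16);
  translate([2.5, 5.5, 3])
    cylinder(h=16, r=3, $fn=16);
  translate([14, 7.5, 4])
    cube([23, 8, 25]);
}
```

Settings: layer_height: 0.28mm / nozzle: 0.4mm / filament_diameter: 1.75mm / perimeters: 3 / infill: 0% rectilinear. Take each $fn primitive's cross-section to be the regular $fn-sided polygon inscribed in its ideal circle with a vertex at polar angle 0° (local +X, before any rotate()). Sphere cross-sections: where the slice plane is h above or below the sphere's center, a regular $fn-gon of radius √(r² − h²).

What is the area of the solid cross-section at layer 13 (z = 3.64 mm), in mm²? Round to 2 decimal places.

176.87 mm²

At z = 3.64 mm: the sphere: section is a regular 16-gon, circumradius = √(r²−h²) = √(5²−1.36²) = 4.811 (area = (16/2)·4.811²·sin(360°/16) = 70.87 mm²); the r=6.5 sphere at (9.5, 12) slices to a regular 16-gon of circumradius 5.230 (√(r²−h²) with h=3.86 from center) (area = (16/2)·5.230²·sin(360°/16) = 83.73 mm²); the cylinder at (2.5, 5.5): section is a regular 16-gon, circumradius r=3 (area = (16/2)·3.000²·sin(360°/16) = 27.55 mm²); the cube at (14, 7.5) is absent (z outside [4, 29]); Merging all regions: the regions partially overlap — summed areas 182.16 mm² minus the doubly-counted overlap 5.29 mm² gives 176.87 mm² — area = 176.87 mm². Overall, the cross-section has 2 separate islands. Net area = 176.87 mm².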